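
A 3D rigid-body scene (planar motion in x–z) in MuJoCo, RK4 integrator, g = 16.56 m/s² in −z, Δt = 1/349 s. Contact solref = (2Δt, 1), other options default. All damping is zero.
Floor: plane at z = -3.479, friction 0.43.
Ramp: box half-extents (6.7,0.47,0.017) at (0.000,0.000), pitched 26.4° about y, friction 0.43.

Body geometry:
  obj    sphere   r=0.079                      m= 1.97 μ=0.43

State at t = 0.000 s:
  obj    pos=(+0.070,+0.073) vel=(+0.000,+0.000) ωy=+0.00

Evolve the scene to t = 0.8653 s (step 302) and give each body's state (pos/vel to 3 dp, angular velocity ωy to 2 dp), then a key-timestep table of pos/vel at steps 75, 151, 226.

State at t = 0.8653 s:
  obj    pos=(+1.834,-0.803) vel=(+4.077,-2.024) ωy=+57.60

Key-timestep trajectory:
   step    t(s)  obj.x    obj.z    obj.vx   obj.vz 
     75  0.2149   +0.179  +0.018  +1.013  -0.503
    151  0.4327   +0.511  -0.146  +2.038  -1.012
    226  0.6476   +1.058  -0.418  +3.051  -1.514


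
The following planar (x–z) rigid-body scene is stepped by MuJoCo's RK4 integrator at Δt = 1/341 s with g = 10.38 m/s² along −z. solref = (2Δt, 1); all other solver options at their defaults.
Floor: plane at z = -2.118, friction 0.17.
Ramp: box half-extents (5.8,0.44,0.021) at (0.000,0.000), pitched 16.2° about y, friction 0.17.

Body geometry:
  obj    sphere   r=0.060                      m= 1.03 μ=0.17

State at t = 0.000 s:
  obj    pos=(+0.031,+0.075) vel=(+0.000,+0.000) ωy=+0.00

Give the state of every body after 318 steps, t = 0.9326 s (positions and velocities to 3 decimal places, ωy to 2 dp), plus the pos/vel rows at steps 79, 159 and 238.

State at t = 0.9326 s:
  obj    pos=(+0.895,-0.176) vel=(+1.852,-0.538) ωy=+32.15

Key-timestep trajectory:
   step    t(s)  obj.x    obj.z    obj.vx   obj.vz 
     79  0.2317   +0.084  +0.060  +0.460  -0.134
    159  0.4663   +0.247  +0.013  +0.926  -0.269
    238  0.6979   +0.515  -0.065  +1.386  -0.403


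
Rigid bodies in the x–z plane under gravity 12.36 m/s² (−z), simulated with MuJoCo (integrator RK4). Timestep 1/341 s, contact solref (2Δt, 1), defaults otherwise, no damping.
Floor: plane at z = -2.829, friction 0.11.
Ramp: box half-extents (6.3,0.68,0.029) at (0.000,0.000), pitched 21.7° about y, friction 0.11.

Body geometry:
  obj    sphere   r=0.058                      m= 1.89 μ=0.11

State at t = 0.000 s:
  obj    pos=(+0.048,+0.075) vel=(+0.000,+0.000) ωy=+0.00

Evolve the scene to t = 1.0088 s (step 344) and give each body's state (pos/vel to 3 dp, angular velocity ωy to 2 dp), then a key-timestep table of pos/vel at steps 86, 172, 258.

State at t = 1.0088 s:
  obj    pos=(+1.612,-0.548) vel=(+3.100,-1.237) ωy=+54.86

Key-timestep trajectory:
   step    t(s)  obj.x    obj.z    obj.vx   obj.vz 
     86  0.2522   +0.146  +0.036  +0.773  -0.320
    172  0.5044   +0.439  -0.081  +1.553  -0.610
    258  0.7566   +0.928  -0.276  +2.325  -0.927


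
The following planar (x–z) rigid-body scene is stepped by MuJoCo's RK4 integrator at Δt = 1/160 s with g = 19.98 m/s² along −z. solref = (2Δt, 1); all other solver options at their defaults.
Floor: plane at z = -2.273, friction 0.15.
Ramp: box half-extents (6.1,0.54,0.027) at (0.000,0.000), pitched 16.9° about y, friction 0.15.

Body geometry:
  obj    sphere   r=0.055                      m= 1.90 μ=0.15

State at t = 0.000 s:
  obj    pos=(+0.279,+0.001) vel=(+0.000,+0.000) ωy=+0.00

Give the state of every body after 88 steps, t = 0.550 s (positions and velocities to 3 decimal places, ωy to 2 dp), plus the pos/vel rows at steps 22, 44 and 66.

State at t = 0.550 s:
  obj    pos=(+0.880,-0.182) vel=(+2.183,-0.663) ωy=+41.47

Key-timestep trajectory:
   step    t(s)  obj.x    obj.z    obj.vx   obj.vz 
     22  0.1375   +0.317  -0.010  +0.546  -0.166
     44  0.2750   +0.429  -0.045  +1.092  -0.332
     66  0.4125   +0.617  -0.102  +1.638  -0.498


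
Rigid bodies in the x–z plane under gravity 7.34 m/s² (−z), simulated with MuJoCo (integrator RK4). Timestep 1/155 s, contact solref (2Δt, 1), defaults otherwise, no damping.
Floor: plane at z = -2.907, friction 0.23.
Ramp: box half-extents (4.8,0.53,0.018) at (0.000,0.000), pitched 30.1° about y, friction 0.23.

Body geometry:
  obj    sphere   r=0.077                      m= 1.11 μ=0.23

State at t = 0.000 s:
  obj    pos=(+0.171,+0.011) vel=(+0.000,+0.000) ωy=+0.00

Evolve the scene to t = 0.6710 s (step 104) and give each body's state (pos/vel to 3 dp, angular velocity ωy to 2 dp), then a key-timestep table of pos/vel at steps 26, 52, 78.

State at t = 0.6710 s:
  obj    pos=(+0.683,-0.286) vel=(+1.527,-0.885) ωy=+22.90

Key-timestep trajectory:
   step    t(s)  obj.x    obj.z    obj.vx   obj.vz 
     26  0.1677   +0.203  -0.008  +0.382  -0.221
     52  0.3355   +0.299  -0.064  +0.763  -0.443
     78  0.5032   +0.459  -0.156  +1.145  -0.664


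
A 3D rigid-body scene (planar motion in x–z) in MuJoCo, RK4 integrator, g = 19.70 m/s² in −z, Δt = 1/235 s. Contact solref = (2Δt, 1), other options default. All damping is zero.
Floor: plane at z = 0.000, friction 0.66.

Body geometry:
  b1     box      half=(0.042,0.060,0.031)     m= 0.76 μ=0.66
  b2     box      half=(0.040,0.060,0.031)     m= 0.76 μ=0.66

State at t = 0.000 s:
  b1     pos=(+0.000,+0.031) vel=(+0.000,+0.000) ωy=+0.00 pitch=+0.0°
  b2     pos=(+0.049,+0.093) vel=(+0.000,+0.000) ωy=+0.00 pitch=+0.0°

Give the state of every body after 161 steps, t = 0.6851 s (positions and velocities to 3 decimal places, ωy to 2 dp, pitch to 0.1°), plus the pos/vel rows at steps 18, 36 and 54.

State at t = 0.6851 s:
  b1     pos=(+0.000,+0.031) vel=(+0.000,+0.000) ωy=+0.00 pitch=+0.0°
  b2     pos=(+0.086,+0.040) vel=(+0.000,+0.000) ωy=+0.00 pitch=+90.0°

Key-timestep trajectory:
   step    t(s)  b1.x    b1.z    b1.vx   b1.vz   b2.x    b2.z    b2.vx   b2.vz 
     18  0.0766   +0.000  +0.031  -0.001  +0.000   +0.056  +0.090  +0.215  -0.114
     36  0.1532   +0.000  +0.031  +0.000  +0.000   +0.080  +0.054  +0.338  -1.071
     54  0.2298   +0.000  +0.031  +0.000  +0.000   +0.086  +0.040  -0.172  -0.110


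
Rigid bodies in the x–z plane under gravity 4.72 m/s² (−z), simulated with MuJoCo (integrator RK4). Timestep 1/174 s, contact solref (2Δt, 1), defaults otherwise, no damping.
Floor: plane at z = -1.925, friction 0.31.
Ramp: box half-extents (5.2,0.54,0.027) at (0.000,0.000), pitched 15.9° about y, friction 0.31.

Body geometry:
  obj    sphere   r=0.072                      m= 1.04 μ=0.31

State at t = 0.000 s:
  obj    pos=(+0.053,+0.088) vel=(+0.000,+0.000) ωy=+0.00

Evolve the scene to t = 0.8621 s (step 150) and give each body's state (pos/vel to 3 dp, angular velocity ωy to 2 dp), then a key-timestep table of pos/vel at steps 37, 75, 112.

State at t = 0.8621 s:
  obj    pos=(+0.383,-0.006) vel=(+0.766,-0.218) ωy=+11.06

Key-timestep trajectory:
   step    t(s)  obj.x    obj.z    obj.vx   obj.vz 
     37  0.2126   +0.073  +0.082  +0.189  -0.054
     75  0.4310   +0.136  +0.064  +0.383  -0.109
    112  0.6437   +0.237  +0.035  +0.572  -0.163


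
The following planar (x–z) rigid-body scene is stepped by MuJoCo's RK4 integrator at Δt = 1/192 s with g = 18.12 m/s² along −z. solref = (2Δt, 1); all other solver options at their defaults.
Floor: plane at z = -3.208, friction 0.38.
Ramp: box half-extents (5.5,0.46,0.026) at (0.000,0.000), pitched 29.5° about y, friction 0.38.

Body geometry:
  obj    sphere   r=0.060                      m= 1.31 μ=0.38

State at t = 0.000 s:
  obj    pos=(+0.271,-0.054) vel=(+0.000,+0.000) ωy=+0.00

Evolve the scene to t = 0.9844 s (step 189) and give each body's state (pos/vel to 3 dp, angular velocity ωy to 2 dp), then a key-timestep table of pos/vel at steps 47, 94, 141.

State at t = 0.9844 s:
  obj    pos=(+2.958,-1.575) vel=(+5.460,-3.089) ωy=+104.55

Key-timestep trajectory:
   step    t(s)  obj.x    obj.z    obj.vx   obj.vz 
     47  0.2448   +0.437  -0.149  +1.358  -0.768
     94  0.4896   +0.936  -0.431  +2.716  -1.536
    141  0.7344   +1.767  -0.901  +4.074  -2.305


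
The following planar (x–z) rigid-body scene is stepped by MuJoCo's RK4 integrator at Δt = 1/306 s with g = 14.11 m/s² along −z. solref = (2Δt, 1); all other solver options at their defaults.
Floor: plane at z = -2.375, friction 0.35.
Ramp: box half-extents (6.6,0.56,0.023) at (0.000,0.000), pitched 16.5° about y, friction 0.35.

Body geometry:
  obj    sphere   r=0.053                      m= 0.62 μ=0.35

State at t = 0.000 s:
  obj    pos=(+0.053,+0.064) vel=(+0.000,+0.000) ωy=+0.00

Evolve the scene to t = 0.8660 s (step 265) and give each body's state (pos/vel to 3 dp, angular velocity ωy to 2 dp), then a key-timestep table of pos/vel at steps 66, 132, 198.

State at t = 0.8660 s:
  obj    pos=(+1.082,-0.241) vel=(+2.377,-0.704) ωy=+46.77

Key-timestep trajectory:
   step    t(s)  obj.x    obj.z    obj.vx   obj.vz 
     66  0.2157   +0.117  +0.045  +0.592  -0.175
    132  0.4314   +0.308  -0.012  +1.184  -0.351
    198  0.6471   +0.628  -0.107  +1.776  -0.526


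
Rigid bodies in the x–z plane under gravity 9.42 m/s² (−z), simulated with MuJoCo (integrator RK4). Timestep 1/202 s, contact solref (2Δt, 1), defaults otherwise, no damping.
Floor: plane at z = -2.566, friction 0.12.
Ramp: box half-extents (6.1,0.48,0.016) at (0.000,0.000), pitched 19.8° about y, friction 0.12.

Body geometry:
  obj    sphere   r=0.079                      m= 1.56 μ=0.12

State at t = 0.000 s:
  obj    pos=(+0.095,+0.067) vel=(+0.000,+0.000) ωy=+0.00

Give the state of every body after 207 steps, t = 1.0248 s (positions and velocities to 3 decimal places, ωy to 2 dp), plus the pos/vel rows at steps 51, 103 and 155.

State at t = 1.0248 s:
  obj    pos=(+1.221,-0.339) vel=(+2.198,-0.791) ωy=+29.56

Key-timestep trajectory:
   step    t(s)  obj.x    obj.z    obj.vx   obj.vz 
     51  0.2525   +0.163  +0.042  +0.542  -0.195
    103  0.5099   +0.374  -0.034  +1.094  -0.394
    155  0.7673   +0.726  -0.161  +1.646  -0.592


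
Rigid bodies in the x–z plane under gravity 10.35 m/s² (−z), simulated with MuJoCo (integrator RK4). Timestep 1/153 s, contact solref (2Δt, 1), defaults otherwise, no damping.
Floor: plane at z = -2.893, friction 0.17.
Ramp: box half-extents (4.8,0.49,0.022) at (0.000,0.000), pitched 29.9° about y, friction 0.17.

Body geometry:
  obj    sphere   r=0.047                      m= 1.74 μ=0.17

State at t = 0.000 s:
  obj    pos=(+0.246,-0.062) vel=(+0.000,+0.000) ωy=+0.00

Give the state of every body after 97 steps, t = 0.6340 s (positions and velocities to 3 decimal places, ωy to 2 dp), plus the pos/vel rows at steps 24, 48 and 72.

State at t = 0.6340 s:
  obj    pos=(+0.888,-0.431) vel=(+2.026,-1.165) ωy=+49.68

Key-timestep trajectory:
   step    t(s)  obj.x    obj.z    obj.vx   obj.vz 
     24  0.1569   +0.285  -0.085  +0.502  -0.288
     48  0.3137   +0.403  -0.152  +1.003  -0.577
     72  0.4706   +0.600  -0.265  +1.504  -0.865


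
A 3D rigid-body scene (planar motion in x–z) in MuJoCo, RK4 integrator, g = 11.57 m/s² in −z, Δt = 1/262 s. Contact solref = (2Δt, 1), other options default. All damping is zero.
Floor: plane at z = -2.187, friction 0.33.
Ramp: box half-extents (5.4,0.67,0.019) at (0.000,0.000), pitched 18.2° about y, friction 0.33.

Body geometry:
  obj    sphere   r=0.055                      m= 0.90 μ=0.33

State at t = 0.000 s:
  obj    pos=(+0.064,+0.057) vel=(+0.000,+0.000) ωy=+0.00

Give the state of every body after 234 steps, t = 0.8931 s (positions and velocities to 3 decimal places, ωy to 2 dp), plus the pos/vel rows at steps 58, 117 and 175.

State at t = 0.8931 s:
  obj    pos=(+1.042,-0.265) vel=(+2.190,-0.720) ωy=+41.91

Key-timestep trajectory:
   step    t(s)  obj.x    obj.z    obj.vx   obj.vz 
     58  0.2214   +0.124  +0.037  +0.543  -0.179
    117  0.4466   +0.309  -0.024  +1.095  -0.360
    175  0.6679   +0.611  -0.123  +1.638  -0.539


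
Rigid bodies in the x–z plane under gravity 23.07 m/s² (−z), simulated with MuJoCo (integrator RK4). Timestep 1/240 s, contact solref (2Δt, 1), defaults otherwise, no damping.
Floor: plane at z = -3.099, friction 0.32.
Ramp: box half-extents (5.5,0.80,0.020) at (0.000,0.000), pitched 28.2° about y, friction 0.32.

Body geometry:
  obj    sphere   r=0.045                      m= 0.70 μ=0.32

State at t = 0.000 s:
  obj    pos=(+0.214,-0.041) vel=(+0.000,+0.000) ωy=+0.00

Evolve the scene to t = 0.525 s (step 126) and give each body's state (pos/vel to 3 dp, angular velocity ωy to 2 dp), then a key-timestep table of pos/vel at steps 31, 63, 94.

State at t = 0.525 s:
  obj    pos=(+1.160,-0.548) vel=(+3.603,-1.932) ωy=+90.83

Key-timestep trajectory:
   step    t(s)  obj.x    obj.z    obj.vx   obj.vz 
     31  0.1292   +0.271  -0.072  +0.887  -0.475
     63  0.2625   +0.451  -0.168  +1.802  -0.966
     94  0.3917   +0.740  -0.323  +2.688  -1.441


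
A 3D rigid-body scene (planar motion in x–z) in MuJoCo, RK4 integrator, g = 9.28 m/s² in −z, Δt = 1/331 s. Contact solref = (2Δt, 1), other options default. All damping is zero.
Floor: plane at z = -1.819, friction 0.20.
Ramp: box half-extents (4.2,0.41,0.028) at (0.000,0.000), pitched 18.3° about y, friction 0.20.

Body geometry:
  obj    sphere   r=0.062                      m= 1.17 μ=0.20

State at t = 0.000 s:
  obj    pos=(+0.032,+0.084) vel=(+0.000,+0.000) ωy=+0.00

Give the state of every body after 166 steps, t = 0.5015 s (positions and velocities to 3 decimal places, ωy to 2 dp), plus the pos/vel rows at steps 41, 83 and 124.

State at t = 0.5015 s:
  obj    pos=(+0.281,+0.002) vel=(+0.991,-0.328) ωy=+16.83

Key-timestep trajectory:
   step    t(s)  obj.x    obj.z    obj.vx   obj.vz 
     41  0.1239   +0.047  +0.079  +0.245  -0.081
     83  0.2508   +0.094  +0.064  +0.496  -0.164
    124  0.3746   +0.171  +0.038  +0.740  -0.245


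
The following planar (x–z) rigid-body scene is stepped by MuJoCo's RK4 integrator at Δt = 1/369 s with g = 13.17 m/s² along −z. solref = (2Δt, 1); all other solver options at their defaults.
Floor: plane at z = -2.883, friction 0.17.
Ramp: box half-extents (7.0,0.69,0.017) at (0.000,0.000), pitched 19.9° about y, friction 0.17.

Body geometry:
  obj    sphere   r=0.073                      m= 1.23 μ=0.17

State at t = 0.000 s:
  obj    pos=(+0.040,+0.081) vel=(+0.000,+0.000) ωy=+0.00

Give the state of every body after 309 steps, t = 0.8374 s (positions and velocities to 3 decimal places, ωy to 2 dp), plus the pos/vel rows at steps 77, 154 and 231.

State at t = 0.8374 s:
  obj    pos=(+1.096,-0.301) vel=(+2.521,-0.913) ωy=+36.73

Key-timestep trajectory:
   step    t(s)  obj.x    obj.z    obj.vx   obj.vz 
     77  0.2087   +0.106  +0.057  +0.628  -0.227
    154  0.4173   +0.302  -0.014  +1.257  -0.455
    231  0.6260   +0.630  -0.132  +1.885  -0.682


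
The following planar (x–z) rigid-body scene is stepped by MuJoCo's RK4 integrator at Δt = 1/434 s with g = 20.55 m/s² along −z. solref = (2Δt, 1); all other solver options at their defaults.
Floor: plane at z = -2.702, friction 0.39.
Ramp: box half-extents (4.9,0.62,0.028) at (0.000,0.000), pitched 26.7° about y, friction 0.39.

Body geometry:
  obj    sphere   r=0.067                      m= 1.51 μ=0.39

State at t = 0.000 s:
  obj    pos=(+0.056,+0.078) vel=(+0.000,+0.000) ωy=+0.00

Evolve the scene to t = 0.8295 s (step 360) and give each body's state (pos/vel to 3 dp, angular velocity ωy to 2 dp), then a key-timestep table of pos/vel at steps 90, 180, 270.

State at t = 0.8295 s:
  obj    pos=(+2.083,-0.941) vel=(+4.888,-2.458) ωy=+81.65

Key-timestep trajectory:
   step    t(s)  obj.x    obj.z    obj.vx   obj.vz 
     90  0.2074   +0.183  +0.014  +1.222  -0.615
    180  0.4147   +0.563  -0.177  +2.444  -1.229
    270  0.6221   +1.196  -0.495  +3.666  -1.844


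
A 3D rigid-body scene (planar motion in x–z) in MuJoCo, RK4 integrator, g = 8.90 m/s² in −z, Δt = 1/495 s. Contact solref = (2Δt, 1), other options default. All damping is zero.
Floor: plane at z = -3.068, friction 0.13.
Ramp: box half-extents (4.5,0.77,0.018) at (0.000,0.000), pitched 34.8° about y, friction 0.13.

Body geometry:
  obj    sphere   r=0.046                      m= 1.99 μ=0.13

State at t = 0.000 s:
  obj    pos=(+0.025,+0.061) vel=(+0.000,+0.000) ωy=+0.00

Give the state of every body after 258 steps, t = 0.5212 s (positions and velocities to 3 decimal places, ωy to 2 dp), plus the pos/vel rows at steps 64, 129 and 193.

State at t = 0.5212 s:
  obj    pos=(+0.485,-0.259) vel=(+1.765,-1.232) ωy=+26.88

Key-timestep trajectory:
   step    t(s)  obj.x    obj.z    obj.vx   obj.vz 
     64  0.1293   +0.053  +0.041  +0.437  -0.308
    129  0.2606   +0.140  -0.019  +0.882  -0.618
    193  0.3899   +0.283  -0.118  +1.327  -0.909


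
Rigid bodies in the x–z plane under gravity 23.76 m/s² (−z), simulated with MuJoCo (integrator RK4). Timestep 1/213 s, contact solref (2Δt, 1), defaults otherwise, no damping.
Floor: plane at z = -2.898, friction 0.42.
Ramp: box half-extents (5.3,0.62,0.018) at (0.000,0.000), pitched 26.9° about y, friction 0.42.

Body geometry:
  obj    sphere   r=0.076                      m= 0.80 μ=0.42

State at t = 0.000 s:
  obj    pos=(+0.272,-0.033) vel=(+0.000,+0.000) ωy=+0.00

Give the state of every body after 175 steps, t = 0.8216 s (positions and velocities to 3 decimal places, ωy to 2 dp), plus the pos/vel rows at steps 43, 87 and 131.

State at t = 0.8216 s:
  obj    pos=(+2.583,-1.205) vel=(+5.626,-2.854) ωy=+82.99

Key-timestep trajectory:
   step    t(s)  obj.x    obj.z    obj.vx   obj.vz 
     43  0.2019   +0.412  -0.104  +1.383  -0.701
     87  0.4085   +0.843  -0.323  +2.797  -1.419
    131  0.6150   +1.567  -0.690  +4.211  -2.137


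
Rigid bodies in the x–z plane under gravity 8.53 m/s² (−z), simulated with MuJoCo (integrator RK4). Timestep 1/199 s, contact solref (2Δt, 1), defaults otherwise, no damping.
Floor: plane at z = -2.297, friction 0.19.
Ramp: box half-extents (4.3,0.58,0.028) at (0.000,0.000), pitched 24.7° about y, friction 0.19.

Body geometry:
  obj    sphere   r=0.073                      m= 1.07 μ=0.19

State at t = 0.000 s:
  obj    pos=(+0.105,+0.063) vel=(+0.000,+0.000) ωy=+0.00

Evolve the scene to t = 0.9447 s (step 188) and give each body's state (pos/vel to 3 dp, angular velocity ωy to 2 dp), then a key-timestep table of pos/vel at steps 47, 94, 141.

State at t = 0.9447 s:
  obj    pos=(+1.137,-0.412) vel=(+2.185,-1.005) ωy=+32.94

Key-timestep trajectory:
   step    t(s)  obj.x    obj.z    obj.vx   obj.vz 
     47  0.2362   +0.170  +0.033  +0.547  -0.251
     94  0.4724   +0.363  -0.056  +1.093  -0.503
    141  0.7085   +0.686  -0.204  +1.639  -0.754


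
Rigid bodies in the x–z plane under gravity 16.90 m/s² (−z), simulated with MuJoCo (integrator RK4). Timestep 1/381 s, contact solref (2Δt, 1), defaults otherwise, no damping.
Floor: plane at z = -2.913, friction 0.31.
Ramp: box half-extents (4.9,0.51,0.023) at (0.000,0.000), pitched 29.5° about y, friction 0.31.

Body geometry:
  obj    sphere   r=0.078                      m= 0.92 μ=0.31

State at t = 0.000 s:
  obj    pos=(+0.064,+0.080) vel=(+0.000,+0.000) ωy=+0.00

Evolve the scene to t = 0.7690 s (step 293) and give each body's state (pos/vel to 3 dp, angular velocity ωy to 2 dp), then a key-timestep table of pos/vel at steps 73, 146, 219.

State at t = 0.7690 s:
  obj    pos=(+1.594,-0.786) vel=(+3.979,-2.251) ωy=+58.60

Key-timestep trajectory:
   step    t(s)  obj.x    obj.z    obj.vx   obj.vz 
     73  0.1916   +0.159  +0.026  +0.991  -0.561
    146  0.3832   +0.444  -0.135  +1.983  -1.122
    219  0.5748   +0.919  -0.404  +2.974  -1.683


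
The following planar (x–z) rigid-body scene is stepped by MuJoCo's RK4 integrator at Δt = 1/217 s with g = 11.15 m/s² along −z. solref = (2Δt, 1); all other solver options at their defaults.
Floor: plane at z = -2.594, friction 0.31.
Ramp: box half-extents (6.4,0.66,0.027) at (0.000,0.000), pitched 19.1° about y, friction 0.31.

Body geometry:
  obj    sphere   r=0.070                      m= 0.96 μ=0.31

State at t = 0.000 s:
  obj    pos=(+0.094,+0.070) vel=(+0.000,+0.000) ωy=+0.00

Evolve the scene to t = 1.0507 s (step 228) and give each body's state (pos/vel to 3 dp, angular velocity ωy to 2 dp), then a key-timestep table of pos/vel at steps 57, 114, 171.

State at t = 1.0507 s:
  obj    pos=(+1.453,-0.401) vel=(+2.588,-0.896) ωy=+39.11

Key-timestep trajectory:
   step    t(s)  obj.x    obj.z    obj.vx   obj.vz 
     57  0.2627   +0.179  +0.041  +0.647  -0.224
    114  0.5253   +0.434  -0.048  +1.294  -0.448
    171  0.7880   +0.859  -0.195  +1.941  -0.672


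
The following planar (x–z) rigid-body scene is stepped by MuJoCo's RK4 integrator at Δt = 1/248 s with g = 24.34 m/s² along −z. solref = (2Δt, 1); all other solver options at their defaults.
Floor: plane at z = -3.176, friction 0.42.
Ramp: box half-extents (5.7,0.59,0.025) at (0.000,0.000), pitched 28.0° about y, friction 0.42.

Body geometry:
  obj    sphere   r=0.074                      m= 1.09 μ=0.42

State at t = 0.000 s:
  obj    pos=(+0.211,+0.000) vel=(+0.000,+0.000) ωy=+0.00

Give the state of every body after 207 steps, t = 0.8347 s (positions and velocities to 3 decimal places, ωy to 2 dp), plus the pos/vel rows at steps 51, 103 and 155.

State at t = 0.8347 s:
  obj    pos=(+2.722,-1.335) vel=(+6.015,-3.198) ωy=+92.05

Key-timestep trajectory:
   step    t(s)  obj.x    obj.z    obj.vx   obj.vz 
     51  0.2056   +0.363  -0.081  +1.482  -0.788
    103  0.4153   +0.833  -0.331  +2.993  -1.592
    155  0.6250   +1.619  -0.749  +4.504  -2.395


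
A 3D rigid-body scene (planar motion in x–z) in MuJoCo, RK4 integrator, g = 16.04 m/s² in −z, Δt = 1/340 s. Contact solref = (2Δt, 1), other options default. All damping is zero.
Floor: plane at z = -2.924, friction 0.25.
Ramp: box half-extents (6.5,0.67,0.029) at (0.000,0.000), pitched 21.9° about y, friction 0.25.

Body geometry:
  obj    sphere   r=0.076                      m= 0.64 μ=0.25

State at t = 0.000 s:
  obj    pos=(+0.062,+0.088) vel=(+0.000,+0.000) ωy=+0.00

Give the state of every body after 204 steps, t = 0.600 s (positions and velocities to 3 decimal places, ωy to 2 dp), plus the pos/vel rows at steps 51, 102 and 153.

State at t = 0.600 s:
  obj    pos=(+0.776,-0.199) vel=(+2.379,-0.956) ωy=+33.73

Key-timestep trajectory:
   step    t(s)  obj.x    obj.z    obj.vx   obj.vz 
     51  0.1500   +0.107  +0.070  +0.595  -0.239
    102  0.3000   +0.241  +0.016  +1.190  -0.478
    153  0.4500   +0.464  -0.073  +1.784  -0.717


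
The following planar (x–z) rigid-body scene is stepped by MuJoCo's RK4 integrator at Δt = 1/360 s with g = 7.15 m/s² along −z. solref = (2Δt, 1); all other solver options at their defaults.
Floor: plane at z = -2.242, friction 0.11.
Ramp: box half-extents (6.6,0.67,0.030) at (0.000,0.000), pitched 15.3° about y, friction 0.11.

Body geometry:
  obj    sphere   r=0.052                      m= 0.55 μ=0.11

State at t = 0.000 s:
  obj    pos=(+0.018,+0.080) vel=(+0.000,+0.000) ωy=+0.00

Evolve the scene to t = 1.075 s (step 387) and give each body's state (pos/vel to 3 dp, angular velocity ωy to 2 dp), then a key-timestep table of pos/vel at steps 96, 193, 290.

State at t = 1.075 s:
  obj    pos=(+0.769,-0.125) vel=(+1.397,-0.382) ωy=+27.86

Key-timestep trajectory:
   step    t(s)  obj.x    obj.z    obj.vx   obj.vz 
     96  0.2667   +0.064  +0.067  +0.347  -0.095
    193  0.5361   +0.205  +0.029  +0.697  -0.191
    290  0.8056   +0.440  -0.035  +1.047  -0.286


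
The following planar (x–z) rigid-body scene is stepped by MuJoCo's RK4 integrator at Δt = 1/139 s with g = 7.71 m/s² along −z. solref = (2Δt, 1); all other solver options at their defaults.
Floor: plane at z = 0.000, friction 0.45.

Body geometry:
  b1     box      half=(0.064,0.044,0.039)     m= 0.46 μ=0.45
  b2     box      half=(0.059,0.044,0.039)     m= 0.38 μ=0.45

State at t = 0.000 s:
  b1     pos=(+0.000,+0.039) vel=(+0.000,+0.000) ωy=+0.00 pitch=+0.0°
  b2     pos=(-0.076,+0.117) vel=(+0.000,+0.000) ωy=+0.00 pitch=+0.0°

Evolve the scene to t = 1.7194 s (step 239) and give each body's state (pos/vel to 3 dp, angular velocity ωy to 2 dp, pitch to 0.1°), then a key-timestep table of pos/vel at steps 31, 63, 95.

State at t = 1.7194 s:
  b1     pos=(+0.000,+0.039) vel=(+0.000,+0.000) ωy=+0.00 pitch=+0.0°
  b2     pos=(-0.134,+0.059) vel=(+0.000,+0.000) ωy=+0.00 pitch=-90.0°

Key-timestep trajectory:
   step    t(s)  b1.x    b1.z    b1.vx   b1.vz   b2.x    b2.z    b2.vx   b2.vz 
     31  0.2230   +0.000  +0.039  +0.000  +0.000   -0.105  +0.089  -0.230  -0.495
     63  0.4532   +0.000  +0.039  +0.000  +0.000   -0.157  +0.069  -0.043  +0.010
     95  0.6835   +0.000  +0.039  +0.000  +0.000   -0.132  +0.059  +0.133  +0.058


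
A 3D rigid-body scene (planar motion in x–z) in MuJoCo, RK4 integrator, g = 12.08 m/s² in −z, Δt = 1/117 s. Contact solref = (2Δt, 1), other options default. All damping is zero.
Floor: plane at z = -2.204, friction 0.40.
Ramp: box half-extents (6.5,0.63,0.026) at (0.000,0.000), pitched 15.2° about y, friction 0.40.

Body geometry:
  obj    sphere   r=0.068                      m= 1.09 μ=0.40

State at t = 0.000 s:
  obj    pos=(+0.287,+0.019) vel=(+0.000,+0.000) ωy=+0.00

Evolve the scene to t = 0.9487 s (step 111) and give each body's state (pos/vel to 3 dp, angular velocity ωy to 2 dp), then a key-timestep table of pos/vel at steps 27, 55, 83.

State at t = 0.9487 s:
  obj    pos=(+1.270,-0.248) vel=(+2.071,-0.563) ωy=+31.56

Key-timestep trajectory:
   step    t(s)  obj.x    obj.z    obj.vx   obj.vz 
     27  0.2308   +0.345  +0.004  +0.504  -0.137
     55  0.4701   +0.528  -0.046  +1.026  -0.279
     83  0.7094   +0.836  -0.130  +1.549  -0.421


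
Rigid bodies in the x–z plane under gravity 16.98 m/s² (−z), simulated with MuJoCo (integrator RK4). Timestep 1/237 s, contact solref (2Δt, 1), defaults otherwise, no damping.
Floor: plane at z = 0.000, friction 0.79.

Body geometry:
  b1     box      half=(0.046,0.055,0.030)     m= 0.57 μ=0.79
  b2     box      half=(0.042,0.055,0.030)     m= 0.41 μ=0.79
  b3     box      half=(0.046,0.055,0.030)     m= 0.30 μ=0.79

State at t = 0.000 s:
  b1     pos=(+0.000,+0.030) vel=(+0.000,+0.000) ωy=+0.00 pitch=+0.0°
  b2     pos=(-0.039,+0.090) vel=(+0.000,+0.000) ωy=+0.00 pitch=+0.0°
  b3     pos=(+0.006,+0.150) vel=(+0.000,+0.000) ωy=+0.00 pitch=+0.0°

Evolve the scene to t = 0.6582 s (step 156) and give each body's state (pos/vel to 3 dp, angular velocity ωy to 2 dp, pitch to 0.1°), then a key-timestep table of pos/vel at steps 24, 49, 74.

State at t = 0.6582 s:
  b1     pos=(+0.000,+0.030) vel=(+0.000,+0.000) ωy=+0.00 pitch=+0.0°
  b2     pos=(-0.039,+0.090) vel=(+0.000,+0.000) ωy=+0.00 pitch=-0.1°
  b3     pos=(+0.117,+0.030) vel=(+0.000,+0.000) ωy=+0.00 pitch=+180.0°

Key-timestep trajectory:
   step    t(s)  b1.x    b1.z    b1.vx   b1.vz   b2.x    b2.z    b2.vx   b2.vz   b3.x    b3.z    b3.vx   b3.vz 
     24  0.1013   +0.000  +0.030  +0.000  +0.000   -0.039  +0.090  -0.001  +0.000   +0.011  +0.149  +0.119  -0.032
     49  0.2068   +0.000  +0.030  +0.000  +0.000   -0.039  +0.090  +0.000  +0.000   +0.035  +0.122  +0.291  -0.798
     74  0.3122   +0.000  +0.030  +0.000  +0.000   -0.039  +0.090  +0.000  +0.000   +0.098  +0.066  +0.657  -1.147


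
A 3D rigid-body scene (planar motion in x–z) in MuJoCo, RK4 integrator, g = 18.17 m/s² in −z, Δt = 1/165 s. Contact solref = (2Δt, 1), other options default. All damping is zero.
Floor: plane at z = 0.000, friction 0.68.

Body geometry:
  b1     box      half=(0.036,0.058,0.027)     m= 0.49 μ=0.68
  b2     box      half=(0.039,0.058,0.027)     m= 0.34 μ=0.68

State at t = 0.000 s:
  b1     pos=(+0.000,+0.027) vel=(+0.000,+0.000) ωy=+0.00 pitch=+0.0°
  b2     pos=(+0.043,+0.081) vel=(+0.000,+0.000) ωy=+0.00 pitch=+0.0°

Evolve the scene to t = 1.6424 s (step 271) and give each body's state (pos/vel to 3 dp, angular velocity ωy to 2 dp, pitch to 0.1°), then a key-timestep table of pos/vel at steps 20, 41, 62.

State at t = 1.6424 s:
  b1     pos=(+0.000,+0.027) vel=(+0.000,+0.000) ωy=+0.00 pitch=+0.0°
  b2     pos=(+0.081,+0.039) vel=(+0.000,+0.000) ωy=+0.00 pitch=+90.0°

Key-timestep trajectory:
   step    t(s)  b1.x    b1.z    b1.vx   b1.vz   b2.x    b2.z    b2.vx   b2.vz 
     20  0.1212   +0.000  +0.027  +0.000  +0.000   +0.062  +0.066  +0.287  -0.526
     41  0.2485   +0.000  +0.027  +0.000  +0.000   +0.096  +0.046  +0.043  +0.011
     62  0.3758   +0.000  +0.027  +0.000  +0.000   +0.077  +0.039  -0.063  +0.093


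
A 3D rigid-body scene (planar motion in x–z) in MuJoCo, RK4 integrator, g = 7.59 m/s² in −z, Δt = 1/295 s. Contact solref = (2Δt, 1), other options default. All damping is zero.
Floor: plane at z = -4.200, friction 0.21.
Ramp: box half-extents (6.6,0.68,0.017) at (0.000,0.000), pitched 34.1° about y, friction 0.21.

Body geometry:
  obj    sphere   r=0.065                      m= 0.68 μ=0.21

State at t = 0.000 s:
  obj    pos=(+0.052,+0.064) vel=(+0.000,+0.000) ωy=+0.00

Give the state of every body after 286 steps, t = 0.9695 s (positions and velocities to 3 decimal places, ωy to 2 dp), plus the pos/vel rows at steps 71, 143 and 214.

State at t = 0.9695 s:
  obj    pos=(+1.235,-0.737) vel=(+2.440,-1.652) ωy=+45.32

Key-timestep trajectory:
   step    t(s)  obj.x    obj.z    obj.vx   obj.vz 
     71  0.2407   +0.125  +0.014  +0.606  -0.410
    143  0.4847   +0.348  -0.136  +1.220  -0.826
    214  0.7254   +0.714  -0.385  +1.826  -1.236


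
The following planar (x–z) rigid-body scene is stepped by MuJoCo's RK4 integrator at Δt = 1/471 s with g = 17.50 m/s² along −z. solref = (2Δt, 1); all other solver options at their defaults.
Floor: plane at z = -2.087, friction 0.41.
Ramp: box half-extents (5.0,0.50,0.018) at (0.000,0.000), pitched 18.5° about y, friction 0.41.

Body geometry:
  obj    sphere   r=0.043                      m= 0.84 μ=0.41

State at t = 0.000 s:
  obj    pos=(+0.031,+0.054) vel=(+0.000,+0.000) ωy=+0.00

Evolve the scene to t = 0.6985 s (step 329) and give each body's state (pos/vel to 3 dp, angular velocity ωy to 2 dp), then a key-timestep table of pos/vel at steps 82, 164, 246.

State at t = 0.6985 s:
  obj    pos=(+0.949,-0.253) vel=(+2.627,-0.879) ωy=+64.42

Key-timestep trajectory:
   step    t(s)  obj.x    obj.z    obj.vx   obj.vz 
     82  0.1741   +0.088  +0.035  +0.655  -0.219
    164  0.3482   +0.259  -0.022  +1.310  -0.438
    246  0.5223   +0.544  -0.118  +1.965  -0.657


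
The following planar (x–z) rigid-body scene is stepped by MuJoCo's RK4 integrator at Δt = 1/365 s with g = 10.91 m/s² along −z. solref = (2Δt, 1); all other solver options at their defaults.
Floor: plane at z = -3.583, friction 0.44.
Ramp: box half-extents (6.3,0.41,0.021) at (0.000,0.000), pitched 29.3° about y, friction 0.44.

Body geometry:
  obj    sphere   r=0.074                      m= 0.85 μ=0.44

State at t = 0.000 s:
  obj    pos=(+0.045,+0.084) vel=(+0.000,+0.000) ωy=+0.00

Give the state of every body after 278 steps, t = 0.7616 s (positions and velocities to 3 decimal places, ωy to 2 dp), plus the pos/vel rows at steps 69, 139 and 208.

State at t = 0.7616 s:
  obj    pos=(+1.010,-0.458) vel=(+2.533,-1.422) ωy=+39.25

Key-timestep trajectory:
   step    t(s)  obj.x    obj.z    obj.vx   obj.vz 
     69  0.1890   +0.104  +0.050  +0.629  -0.353
    139  0.3808   +0.286  -0.052  +1.267  -0.711
    208  0.5699   +0.585  -0.219  +1.895  -1.064


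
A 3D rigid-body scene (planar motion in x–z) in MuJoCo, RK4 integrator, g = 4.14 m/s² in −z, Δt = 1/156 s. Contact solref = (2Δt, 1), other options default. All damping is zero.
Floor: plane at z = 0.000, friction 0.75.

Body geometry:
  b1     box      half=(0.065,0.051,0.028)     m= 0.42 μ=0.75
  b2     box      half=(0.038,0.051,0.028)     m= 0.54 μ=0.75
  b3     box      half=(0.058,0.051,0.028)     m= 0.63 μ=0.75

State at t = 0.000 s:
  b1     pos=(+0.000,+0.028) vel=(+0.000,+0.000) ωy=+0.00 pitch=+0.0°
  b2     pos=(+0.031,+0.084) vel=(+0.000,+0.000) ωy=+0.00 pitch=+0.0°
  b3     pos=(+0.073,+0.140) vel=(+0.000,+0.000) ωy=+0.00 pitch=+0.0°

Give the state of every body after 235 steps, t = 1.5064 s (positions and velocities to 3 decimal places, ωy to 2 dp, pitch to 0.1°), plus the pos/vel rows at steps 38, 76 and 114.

State at t = 1.5064 s:
  b1     pos=(+0.000,+0.028) vel=(+0.000,+0.000) ωy=+0.00 pitch=+0.0°
  b2     pos=(+0.030,+0.084) vel=(+0.000,+0.000) ωy=+0.00 pitch=+0.0°
  b3     pos=(+0.097,+0.058) vel=(+0.000,+0.000) ωy=+0.00 pitch=+90.0°

Key-timestep trajectory:
   step    t(s)  b1.x    b1.z    b1.vx   b1.vz   b2.x    b2.z    b2.vx   b2.vz   b3.x    b3.z    b3.vx   b3.vz 
     38  0.2436   +0.000  +0.028  +0.000  +0.000   +0.031  +0.084  +0.000  +0.000   +0.081  +0.138  +0.077  -0.035
     76  0.4872   +0.000  +0.028  +0.000  +0.000   +0.031  +0.084  +0.000  +0.000   +0.109  +0.073  +0.124  -0.693
    114  0.7308   +0.000  +0.028  +0.000  +0.000   +0.031  +0.084  +0.000  +0.000   +0.108  +0.062  -0.083  -0.023


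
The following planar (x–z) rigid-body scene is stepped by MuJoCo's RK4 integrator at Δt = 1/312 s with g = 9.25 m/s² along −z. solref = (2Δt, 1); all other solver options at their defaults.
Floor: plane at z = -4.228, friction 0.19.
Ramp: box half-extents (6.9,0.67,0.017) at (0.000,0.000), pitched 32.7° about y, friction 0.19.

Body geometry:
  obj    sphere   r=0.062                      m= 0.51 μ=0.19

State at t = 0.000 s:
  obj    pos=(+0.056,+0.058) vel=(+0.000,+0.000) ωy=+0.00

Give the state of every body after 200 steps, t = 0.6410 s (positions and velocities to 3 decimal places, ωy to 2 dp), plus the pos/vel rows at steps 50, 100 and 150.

State at t = 0.6410 s:
  obj    pos=(+0.673,-0.338) vel=(+1.926,-1.236) ωy=+36.89

Key-timestep trajectory:
   step    t(s)  obj.x    obj.z    obj.vx   obj.vz 
     50  0.1603   +0.095  +0.033  +0.482  -0.309
    100  0.3205   +0.210  -0.041  +0.963  -0.618
    150  0.4808   +0.403  -0.165  +1.444  -0.927


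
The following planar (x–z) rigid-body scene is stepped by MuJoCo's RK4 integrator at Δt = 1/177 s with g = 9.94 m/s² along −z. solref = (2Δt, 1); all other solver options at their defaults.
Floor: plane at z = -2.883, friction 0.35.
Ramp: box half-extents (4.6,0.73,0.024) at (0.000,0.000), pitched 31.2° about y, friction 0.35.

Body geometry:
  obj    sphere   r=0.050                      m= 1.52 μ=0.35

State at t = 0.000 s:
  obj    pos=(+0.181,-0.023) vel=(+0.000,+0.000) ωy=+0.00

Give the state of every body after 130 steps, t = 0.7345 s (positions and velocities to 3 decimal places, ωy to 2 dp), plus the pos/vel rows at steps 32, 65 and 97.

State at t = 0.7345 s:
  obj    pos=(+1.030,-0.537) vel=(+2.311,-1.399) ωy=+54.01

Key-timestep trajectory:
   step    t(s)  obj.x    obj.z    obj.vx   obj.vz 
     32  0.1808   +0.232  -0.054  +0.569  -0.345
     65  0.3672   +0.393  -0.152  +1.155  -0.700
     97  0.5480   +0.653  -0.309  +1.724  -1.044


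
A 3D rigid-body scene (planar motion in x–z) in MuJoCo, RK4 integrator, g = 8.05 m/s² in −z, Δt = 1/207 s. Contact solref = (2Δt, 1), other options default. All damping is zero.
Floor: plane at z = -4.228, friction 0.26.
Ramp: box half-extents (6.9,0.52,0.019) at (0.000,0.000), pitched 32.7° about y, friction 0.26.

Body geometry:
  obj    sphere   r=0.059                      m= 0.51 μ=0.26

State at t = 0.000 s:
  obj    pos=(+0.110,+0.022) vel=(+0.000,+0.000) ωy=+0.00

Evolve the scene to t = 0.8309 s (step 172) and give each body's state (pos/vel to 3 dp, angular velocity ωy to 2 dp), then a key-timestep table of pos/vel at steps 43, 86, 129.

State at t = 0.8309 s:
  obj    pos=(+1.013,-0.557) vel=(+2.172,-1.395) ωy=+43.74

Key-timestep trajectory:
   step    t(s)  obj.x    obj.z    obj.vx   obj.vz 
     43  0.2077   +0.166  -0.014  +0.543  -0.349
     86  0.4155   +0.336  -0.123  +1.086  -0.697
    129  0.6232   +0.618  -0.304  +1.629  -1.046


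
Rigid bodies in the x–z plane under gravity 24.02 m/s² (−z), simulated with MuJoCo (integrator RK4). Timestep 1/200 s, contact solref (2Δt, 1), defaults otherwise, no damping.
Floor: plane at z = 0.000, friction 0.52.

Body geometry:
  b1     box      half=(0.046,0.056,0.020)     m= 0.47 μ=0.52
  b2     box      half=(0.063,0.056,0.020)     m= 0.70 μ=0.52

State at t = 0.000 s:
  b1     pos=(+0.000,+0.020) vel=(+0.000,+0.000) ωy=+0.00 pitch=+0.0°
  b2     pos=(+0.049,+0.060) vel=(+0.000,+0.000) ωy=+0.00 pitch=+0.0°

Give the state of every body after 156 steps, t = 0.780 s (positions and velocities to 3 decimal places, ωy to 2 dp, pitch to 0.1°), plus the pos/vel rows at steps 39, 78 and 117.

State at t = 0.780 s:
  b1     pos=(-0.001,+0.020) vel=(-0.001,+0.000) ωy=+0.00 pitch=+0.0°
  b2     pos=(+0.061,+0.053) vel=(+0.001,-0.002) ωy=-0.04 pitch=+35.9°

Key-timestep trajectory:
   step    t(s)  b1.x    b1.z    b1.vx   b1.vz   b2.x    b2.z    b2.vx   b2.vz 
     39  0.1950   +0.000  +0.020  -0.006  +0.000   +0.060  +0.054  -0.084  -0.021
     78  0.3900   +0.000  +0.020  -0.001  +0.000   +0.061  +0.054  +0.001  -0.002
    117  0.5850   -0.001  +0.020  -0.001  +0.000   +0.061  +0.053  +0.001  -0.002


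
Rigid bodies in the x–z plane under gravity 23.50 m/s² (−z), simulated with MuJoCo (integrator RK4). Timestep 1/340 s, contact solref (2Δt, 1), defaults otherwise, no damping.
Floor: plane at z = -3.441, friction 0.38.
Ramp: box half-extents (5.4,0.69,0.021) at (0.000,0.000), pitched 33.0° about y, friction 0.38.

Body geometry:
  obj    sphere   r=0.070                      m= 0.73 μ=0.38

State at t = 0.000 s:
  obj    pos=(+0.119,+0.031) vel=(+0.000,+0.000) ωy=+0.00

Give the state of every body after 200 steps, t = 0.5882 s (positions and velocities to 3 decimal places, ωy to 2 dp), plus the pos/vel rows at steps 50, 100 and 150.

State at t = 0.5882 s:
  obj    pos=(+1.446,-0.830) vel=(+4.510,-2.929) ωy=+76.81

Key-timestep trajectory:
   step    t(s)  obj.x    obj.z    obj.vx   obj.vz 
     50  0.1471   +0.202  -0.023  +1.128  -0.732
    100  0.2941   +0.451  -0.184  +2.255  -1.465
    150  0.4412   +0.865  -0.453  +3.383  -2.197


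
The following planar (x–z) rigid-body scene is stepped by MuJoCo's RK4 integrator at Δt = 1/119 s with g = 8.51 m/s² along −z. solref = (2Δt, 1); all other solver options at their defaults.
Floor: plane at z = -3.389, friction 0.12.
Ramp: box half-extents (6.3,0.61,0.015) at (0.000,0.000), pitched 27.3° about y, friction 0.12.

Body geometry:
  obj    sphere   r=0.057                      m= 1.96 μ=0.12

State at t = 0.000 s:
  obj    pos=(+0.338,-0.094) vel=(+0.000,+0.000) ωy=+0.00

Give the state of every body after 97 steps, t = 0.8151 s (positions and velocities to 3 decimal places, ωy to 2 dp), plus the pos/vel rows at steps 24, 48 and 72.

State at t = 0.8151 s:
  obj    pos=(+1.223,-0.550) vel=(+2.175,-1.105) ωy=+32.49

Key-timestep trajectory:
   step    t(s)  obj.x    obj.z    obj.vx   obj.vz 
     24  0.2017   +0.392  -0.122  +0.539  -0.270
     48  0.4034   +0.555  -0.205  +1.073  -0.557
     72  0.6050   +0.825  -0.345  +1.609  -0.837


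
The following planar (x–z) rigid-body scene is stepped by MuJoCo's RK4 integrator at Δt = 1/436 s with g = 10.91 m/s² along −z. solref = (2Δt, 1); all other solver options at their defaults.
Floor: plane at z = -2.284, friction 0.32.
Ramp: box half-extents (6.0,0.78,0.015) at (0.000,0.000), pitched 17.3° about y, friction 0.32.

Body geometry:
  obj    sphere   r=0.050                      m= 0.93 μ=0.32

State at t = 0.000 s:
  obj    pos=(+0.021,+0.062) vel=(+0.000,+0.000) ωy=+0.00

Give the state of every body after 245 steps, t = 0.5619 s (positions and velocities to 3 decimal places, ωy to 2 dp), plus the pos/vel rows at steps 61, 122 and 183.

State at t = 0.5619 s:
  obj    pos=(+0.370,-0.047) vel=(+1.243,-0.387) ωy=+26.04

Key-timestep trajectory:
   step    t(s)  obj.x    obj.z    obj.vx   obj.vz 
     61  0.1399   +0.043  +0.055  +0.310  -0.096
    122  0.2798   +0.108  +0.035  +0.619  -0.193
    183  0.4197   +0.216  +0.001  +0.929  -0.289
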